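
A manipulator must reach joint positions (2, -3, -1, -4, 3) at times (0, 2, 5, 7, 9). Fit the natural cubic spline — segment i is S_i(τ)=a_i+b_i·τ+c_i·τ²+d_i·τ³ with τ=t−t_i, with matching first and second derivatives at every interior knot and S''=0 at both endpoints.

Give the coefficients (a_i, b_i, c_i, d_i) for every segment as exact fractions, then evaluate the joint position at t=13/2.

  seg 0: a=2 b=-887/258 c=0 d=121/516
  seg 1: a=-3 b=-161/258 c=121/86 d=-14/43
  seg 2: a=-1 b=-251/258 c=-131/86 d=325/516
  seg 3: a=-4 b=127/258 c=97/43 d=-97/258
S(13/2) = -5175/1376

Δ: Δ0=-5/2, Δ1=2/3, Δ2=-3/2, Δ3=7/2
row 1: diag=10, rhs=19; c'=3/10, d'=19/10
row 2: denom=10−3·3/10=91/10; d'=(-13−3·19/10)/(91/10)=-187/91
row 3: denom=8−2·20/91=688/91; d'=(30−2·-187/91)/(688/91)=194/43
back: M3=194/43
back: M2=-187/91−20/91·194/43=-131/43
back: M1=19/10−3/10·-131/43=121/43
M: M0=0, M1=121/43, M2=-131/43, M3=194/43, M4=0
seg 0: a=2, c=M0/2=0, d=(M1−M0)/(6·2)=121/516, b=Δ0−h0·(2M0+M1)/6=-887/258
seg 1: a=-3, c=M1/2=121/86, d=(M2−M1)/(6·3)=-14/43, b=Δ1−h1·(2M1+M2)/6=-161/258
seg 2: a=-1, c=M2/2=-131/86, d=(M3−M2)/(6·2)=325/516, b=Δ2−h2·(2M2+M3)/6=-251/258
seg 3: a=-4, c=M3/2=97/43, d=(M4−M3)/(6·2)=-97/258, b=Δ3−h3·(2M3+M4)/6=127/258
t_q=13/2 → seg 2, τ=3/2; S=-1+-251/258·τ+-131/86·τ²+325/516·τ³=-5175/1376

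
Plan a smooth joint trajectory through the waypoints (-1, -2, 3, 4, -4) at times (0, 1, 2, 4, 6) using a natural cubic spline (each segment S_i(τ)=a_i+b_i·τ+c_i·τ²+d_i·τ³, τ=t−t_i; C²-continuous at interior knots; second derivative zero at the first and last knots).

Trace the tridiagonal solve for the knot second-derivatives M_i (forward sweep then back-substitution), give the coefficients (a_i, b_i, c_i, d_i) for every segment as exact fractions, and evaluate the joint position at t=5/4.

  seg 0: a=-1 b=-153/56 c=0 d=97/56
  seg 1: a=-2 b=69/28 c=291/56 d=-149/56
  seg 2: a=3 b=39/8 c=-39/14 d=67/224
  seg 3: a=4 b=-75/28 c=-111/112 d=37/224
S(5/4) = -3945/3584

Δ: Δ0=-1, Δ1=5, Δ2=1/2, Δ3=-4
row 1: diag=4, rhs=36; c'=1/4, d'=9
row 2: denom=6−1·1/4=23/4; d'=(-27−1·9)/(23/4)=-144/23
row 3: denom=8−2·8/23=168/23; d'=(-27−2·-144/23)/(168/23)=-111/56
back: M3=-111/56
back: M2=-144/23−8/23·-111/56=-39/7
back: M1=9−1/4·-39/7=291/28
M: M0=0, M1=291/28, M2=-39/7, M3=-111/56, M4=0
seg 0: a=-1, c=M0/2=0, d=(M1−M0)/(6·1)=97/56, b=Δ0−h0·(2M0+M1)/6=-153/56
seg 1: a=-2, c=M1/2=291/56, d=(M2−M1)/(6·1)=-149/56, b=Δ1−h1·(2M1+M2)/6=69/28
seg 2: a=3, c=M2/2=-39/14, d=(M3−M2)/(6·2)=67/224, b=Δ2−h2·(2M2+M3)/6=39/8
seg 3: a=4, c=M3/2=-111/112, d=(M4−M3)/(6·2)=37/224, b=Δ3−h3·(2M3+M4)/6=-75/28
t_q=5/4 → seg 1, τ=1/4; S=-2+69/28·τ+291/56·τ²+-149/56·τ³=-3945/3584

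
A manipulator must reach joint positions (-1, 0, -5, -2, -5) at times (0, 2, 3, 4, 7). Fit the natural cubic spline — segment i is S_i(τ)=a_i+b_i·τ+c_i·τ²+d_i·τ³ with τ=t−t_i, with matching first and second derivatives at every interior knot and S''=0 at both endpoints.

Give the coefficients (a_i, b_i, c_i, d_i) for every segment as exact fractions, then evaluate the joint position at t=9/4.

Δ: Δ0=1/2, Δ1=-5, Δ2=3, Δ3=-1
row 1: diag=6, rhs=-33; c'=1/6, d'=-11/2
row 2: denom=4−1·1/6=23/6; d'=(48−1·-11/2)/(23/6)=321/23
row 3: denom=8−1·6/23=178/23; d'=(-24−1·321/23)/(178/23)=-873/178
back: M3=-873/178
back: M2=321/23−6/23·-873/178=1356/89
back: M1=-11/2−1/6·1356/89=-1431/178
M: M0=0, M1=-1431/178, M2=1356/89, M3=-873/178, M4=0
seg 0: a=-1, c=M0/2=0, d=(M1−M0)/(6·2)=-477/712, b=Δ0−h0·(2M0+M1)/6=283/89
seg 1: a=0, c=M1/2=-1431/356, d=(M2−M1)/(6·1)=1381/356, b=Δ1−h1·(2M1+M2)/6=-865/178
seg 2: a=-5, c=M2/2=678/89, d=(M3−M2)/(6·1)=-1195/356, b=Δ2−h2·(2M2+M3)/6=-449/356
seg 3: a=-2, c=M3/2=-873/356, d=(M4−M3)/(6·3)=97/356, b=Δ3−h3·(2M3+M4)/6=695/178
t_q=9/4 → seg 1, τ=1/4; S=0+-865/178·τ+-1431/356·τ²+1381/356·τ³=-32023/22784

  seg 0: a=-1 b=283/89 c=0 d=-477/712
  seg 1: a=0 b=-865/178 c=-1431/356 d=1381/356
  seg 2: a=-5 b=-449/356 c=678/89 d=-1195/356
  seg 3: a=-2 b=695/178 c=-873/356 d=97/356
S(9/4) = -32023/22784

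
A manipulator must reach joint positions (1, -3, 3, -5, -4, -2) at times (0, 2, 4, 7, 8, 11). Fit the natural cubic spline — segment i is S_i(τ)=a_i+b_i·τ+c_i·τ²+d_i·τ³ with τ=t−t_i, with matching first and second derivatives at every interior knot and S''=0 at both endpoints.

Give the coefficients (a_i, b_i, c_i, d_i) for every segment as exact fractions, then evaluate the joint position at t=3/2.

  seg 0: a=1 b=-3947/1053 c=0 d=1841/4212
  seg 1: a=-3 b=1576/1053 c=1841/702 d=-985/1053
  seg 2: a=3 b=802/1053 c=-2099/702 d=11671/18954
  seg 3: a=-5 b=-1165/2106 c=2687/1053 d=-701/702
  seg 4: a=-4 b=1637/1053 c=-935/2106 d=935/18954
S(3/2) = -35351/11232

Δ: Δ0=-2, Δ1=3, Δ2=-8/3, Δ3=1, Δ4=2/3
row 1: diag=8, rhs=30; c'=1/4, d'=15/4
row 2: denom=10−2·1/4=19/2; d'=(-34−2·15/4)/(19/2)=-83/19
row 3: denom=8−3·6/19=134/19; d'=(22−3·-83/19)/(134/19)=667/134
row 4: denom=8−1·19/134=1053/134; d'=(-2−1·667/134)/(1053/134)=-935/1053
back: M4=-935/1053
back: M3=667/134−19/134·-935/1053=5374/1053
back: M2=-83/19−6/19·5374/1053=-2099/351
back: M1=15/4−1/4·-2099/351=1841/351
M: M0=0, M1=1841/351, M2=-2099/351, M3=5374/1053, M4=-935/1053, M5=0
seg 0: a=1, c=M0/2=0, d=(M1−M0)/(6·2)=1841/4212, b=Δ0−h0·(2M0+M1)/6=-3947/1053
seg 1: a=-3, c=M1/2=1841/702, d=(M2−M1)/(6·2)=-985/1053, b=Δ1−h1·(2M1+M2)/6=1576/1053
seg 2: a=3, c=M2/2=-2099/702, d=(M3−M2)/(6·3)=11671/18954, b=Δ2−h2·(2M2+M3)/6=802/1053
seg 3: a=-5, c=M3/2=2687/1053, d=(M4−M3)/(6·1)=-701/702, b=Δ3−h3·(2M3+M4)/6=-1165/2106
seg 4: a=-4, c=M4/2=-935/2106, d=(M5−M4)/(6·3)=935/18954, b=Δ4−h4·(2M4+M5)/6=1637/1053
t_q=3/2 → seg 0, τ=3/2; S=1+-3947/1053·τ+0·τ²+1841/4212·τ³=-35351/11232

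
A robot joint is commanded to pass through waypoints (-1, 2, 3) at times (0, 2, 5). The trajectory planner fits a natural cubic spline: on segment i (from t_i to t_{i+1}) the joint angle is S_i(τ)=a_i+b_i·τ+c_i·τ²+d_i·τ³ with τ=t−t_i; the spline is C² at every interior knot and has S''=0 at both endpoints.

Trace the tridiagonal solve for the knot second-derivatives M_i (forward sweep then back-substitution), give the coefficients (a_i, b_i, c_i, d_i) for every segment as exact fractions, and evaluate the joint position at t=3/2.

  seg 0: a=-1 b=26/15 c=0 d=-7/120
  seg 1: a=2 b=31/30 c=-7/20 d=7/180
S(3/2) = 449/320

Δ: Δ0=3/2, Δ1=1/3
row 1: diag=10, rhs=-7; c'=3/10, d'=-7/10
back: M1=-7/10
M: M0=0, M1=-7/10, M2=0
seg 0: a=-1, c=M0/2=0, d=(M1−M0)/(6·2)=-7/120, b=Δ0−h0·(2M0+M1)/6=26/15
seg 1: a=2, c=M1/2=-7/20, d=(M2−M1)/(6·3)=7/180, b=Δ1−h1·(2M1+M2)/6=31/30
t_q=3/2 → seg 0, τ=3/2; S=-1+26/15·τ+0·τ²+-7/120·τ³=449/320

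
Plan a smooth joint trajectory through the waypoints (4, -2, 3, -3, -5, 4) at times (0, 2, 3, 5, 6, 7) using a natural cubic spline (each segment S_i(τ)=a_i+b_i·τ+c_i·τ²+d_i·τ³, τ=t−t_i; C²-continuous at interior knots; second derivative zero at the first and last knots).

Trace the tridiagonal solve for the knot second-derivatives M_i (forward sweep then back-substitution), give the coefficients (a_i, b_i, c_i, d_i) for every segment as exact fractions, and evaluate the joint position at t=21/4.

Δ: Δ0=-3, Δ1=5, Δ2=-3, Δ3=-2, Δ4=9
row 1: diag=6, rhs=48; c'=1/6, d'=8
row 2: denom=6−1·1/6=35/6; d'=(-48−1·8)/(35/6)=-48/5
row 3: denom=6−2·12/35=186/35; d'=(6−2·-48/5)/(186/35)=147/31
row 4: denom=4−1·35/186=709/186; d'=(66−1·147/31)/(709/186)=11394/709
back: M4=11394/709
back: M3=147/31−35/186·11394/709=1218/709
back: M2=-48/5−12/35·1218/709=-7224/709
back: M1=8−1/6·-7224/709=6876/709
M: M0=0, M1=6876/709, M2=-7224/709, M3=1218/709, M4=11394/709, M5=0
seg 0: a=4, c=M0/2=0, d=(M1−M0)/(6·2)=573/709, b=Δ0−h0·(2M0+M1)/6=-4419/709
seg 1: a=-2, c=M1/2=3438/709, d=(M2−M1)/(6·1)=-2350/709, b=Δ1−h1·(2M1+M2)/6=2457/709
seg 2: a=3, c=M2/2=-3612/709, d=(M3−M2)/(6·2)=1407/1418, b=Δ2−h2·(2M2+M3)/6=2283/709
seg 3: a=-3, c=M3/2=609/709, d=(M4−M3)/(6·1)=1696/709, b=Δ3−h3·(2M3+M4)/6=-3723/709
seg 4: a=-5, c=M4/2=5697/709, d=(M5−M4)/(6·1)=-1899/709, b=Δ4−h4·(2M4+M5)/6=2583/709
t_q=21/4 → seg 3, τ=1/4; S=-3+-3723/709·τ+609/709·τ²+1696/709·τ³=-47891/11344

  seg 0: a=4 b=-4419/709 c=0 d=573/709
  seg 1: a=-2 b=2457/709 c=3438/709 d=-2350/709
  seg 2: a=3 b=2283/709 c=-3612/709 d=1407/1418
  seg 3: a=-3 b=-3723/709 c=609/709 d=1696/709
  seg 4: a=-5 b=2583/709 c=5697/709 d=-1899/709
S(21/4) = -47891/11344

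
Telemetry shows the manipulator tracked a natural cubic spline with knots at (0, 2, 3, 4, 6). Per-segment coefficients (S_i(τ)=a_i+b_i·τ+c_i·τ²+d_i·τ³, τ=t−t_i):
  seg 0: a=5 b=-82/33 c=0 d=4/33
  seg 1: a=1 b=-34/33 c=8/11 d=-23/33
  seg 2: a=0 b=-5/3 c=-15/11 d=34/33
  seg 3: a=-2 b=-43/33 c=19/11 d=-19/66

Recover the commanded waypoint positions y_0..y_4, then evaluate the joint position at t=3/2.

y_0 = S_0(0) = a_0 = 5
y_1 = S_1(0) = a_1 = 1
y_2 = S_2(0) = a_2 = 0
y_3 = S_3(0) = a_3 = -2
y_4 = S_3(2) = 0
t_q=3/2 is in segment 0 (τ=3/2); S_0(τ)=37/22

y_0=5 y_1=1 y_2=0 y_3=-2 y_4=0
S(3/2) = 37/22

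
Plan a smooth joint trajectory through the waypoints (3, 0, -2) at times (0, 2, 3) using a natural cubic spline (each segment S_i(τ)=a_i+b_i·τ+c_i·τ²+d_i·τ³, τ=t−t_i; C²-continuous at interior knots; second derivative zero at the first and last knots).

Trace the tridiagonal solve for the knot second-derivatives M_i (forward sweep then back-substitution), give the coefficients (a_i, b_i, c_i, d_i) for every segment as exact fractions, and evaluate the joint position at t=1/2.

Δ: Δ0=-3/2, Δ1=-2
row 1: diag=6, rhs=-3; c'=1/6, d'=-1/2
back: M1=-1/2
M: M0=0, M1=-1/2, M2=0
seg 0: a=3, c=M0/2=0, d=(M1−M0)/(6·2)=-1/24, b=Δ0−h0·(2M0+M1)/6=-4/3
seg 1: a=0, c=M1/2=-1/4, d=(M2−M1)/(6·1)=1/12, b=Δ1−h1·(2M1+M2)/6=-11/6
t_q=1/2 → seg 0, τ=1/2; S=3+-4/3·τ+0·τ²+-1/24·τ³=149/64

  seg 0: a=3 b=-4/3 c=0 d=-1/24
  seg 1: a=0 b=-11/6 c=-1/4 d=1/12
S(1/2) = 149/64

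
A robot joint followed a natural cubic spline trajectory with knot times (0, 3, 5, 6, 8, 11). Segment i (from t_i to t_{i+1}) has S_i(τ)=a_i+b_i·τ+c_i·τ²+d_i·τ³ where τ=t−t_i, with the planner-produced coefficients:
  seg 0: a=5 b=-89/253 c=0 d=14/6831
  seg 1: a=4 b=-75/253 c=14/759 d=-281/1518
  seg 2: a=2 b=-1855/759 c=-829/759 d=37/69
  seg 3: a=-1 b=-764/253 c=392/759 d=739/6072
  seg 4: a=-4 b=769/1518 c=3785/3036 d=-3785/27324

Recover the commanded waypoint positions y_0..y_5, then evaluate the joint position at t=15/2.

y_0 = S_0(0) = a_0 = 5
y_1 = S_1(0) = a_1 = 4
y_2 = S_2(0) = a_2 = 2
y_3 = S_3(0) = a_3 = -1
y_4 = S_4(0) = a_4 = -4
y_5 = S_4(3) = 5
t_q=15/2 is in segment 3 (τ=3/2); S_3(τ)=-64069/16192

y_0=5 y_1=4 y_2=2 y_3=-1 y_4=-4 y_5=5
S(15/2) = -64069/16192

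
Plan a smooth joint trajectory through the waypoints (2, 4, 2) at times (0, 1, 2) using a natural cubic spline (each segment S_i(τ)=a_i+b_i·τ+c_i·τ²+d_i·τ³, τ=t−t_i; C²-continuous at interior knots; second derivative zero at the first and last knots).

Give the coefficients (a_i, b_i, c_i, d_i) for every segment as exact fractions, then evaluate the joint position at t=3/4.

Δ: Δ0=2, Δ1=-2
row 1: diag=4, rhs=-24; c'=1/4, d'=-6
back: M1=-6
M: M0=0, M1=-6, M2=0
seg 0: a=2, c=M0/2=0, d=(M1−M0)/(6·1)=-1, b=Δ0−h0·(2M0+M1)/6=3
seg 1: a=4, c=M1/2=-3, d=(M2−M1)/(6·1)=1, b=Δ1−h1·(2M1+M2)/6=0
t_q=3/4 → seg 0, τ=3/4; S=2+3·τ+0·τ²+-1·τ³=245/64

  seg 0: a=2 b=3 c=0 d=-1
  seg 1: a=4 b=0 c=-3 d=1
S(3/4) = 245/64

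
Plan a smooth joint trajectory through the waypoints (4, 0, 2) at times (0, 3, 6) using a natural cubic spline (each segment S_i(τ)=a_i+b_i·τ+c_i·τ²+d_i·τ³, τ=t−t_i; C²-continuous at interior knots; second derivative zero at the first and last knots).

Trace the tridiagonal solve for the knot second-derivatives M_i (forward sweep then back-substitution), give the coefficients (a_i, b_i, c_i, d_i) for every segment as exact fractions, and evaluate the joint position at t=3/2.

  seg 0: a=4 b=-11/6 c=0 d=1/18
  seg 1: a=0 b=-1/3 c=1/2 d=-1/18
S(3/2) = 23/16

Δ: Δ0=-4/3, Δ1=2/3
row 1: diag=12, rhs=12; c'=1/4, d'=1
back: M1=1
M: M0=0, M1=1, M2=0
seg 0: a=4, c=M0/2=0, d=(M1−M0)/(6·3)=1/18, b=Δ0−h0·(2M0+M1)/6=-11/6
seg 1: a=0, c=M1/2=1/2, d=(M2−M1)/(6·3)=-1/18, b=Δ1−h1·(2M1+M2)/6=-1/3
t_q=3/2 → seg 0, τ=3/2; S=4+-11/6·τ+0·τ²+1/18·τ³=23/16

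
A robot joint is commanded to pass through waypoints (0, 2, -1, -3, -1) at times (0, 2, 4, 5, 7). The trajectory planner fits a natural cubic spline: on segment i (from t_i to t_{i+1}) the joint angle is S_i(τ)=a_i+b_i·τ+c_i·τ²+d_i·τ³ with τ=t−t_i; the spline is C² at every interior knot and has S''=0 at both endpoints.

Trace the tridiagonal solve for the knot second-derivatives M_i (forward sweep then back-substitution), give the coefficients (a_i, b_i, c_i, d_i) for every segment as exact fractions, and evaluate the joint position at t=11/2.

Δ: Δ0=1, Δ1=-3/2, Δ2=-2, Δ3=1
row 1: diag=8, rhs=-15; c'=1/4, d'=-15/8
row 2: denom=6−2·1/4=11/2; d'=(-3−2·-15/8)/(11/2)=3/22
row 3: denom=6−1·2/11=64/11; d'=(18−1·3/22)/(64/11)=393/128
back: M3=393/128
back: M2=3/22−2/11·393/128=-27/64
back: M1=-15/8−1/4·-27/64=-453/256
M: M0=0, M1=-453/256, M2=-27/64, M3=393/128, M4=0
seg 0: a=0, c=M0/2=0, d=(M1−M0)/(6·2)=-151/1024, b=Δ0−h0·(2M0+M1)/6=407/256
seg 1: a=2, c=M1/2=-453/512, d=(M2−M1)/(6·2)=115/1024, b=Δ1−h1·(2M1+M2)/6=-23/128
seg 2: a=-1, c=M2/2=-27/128, d=(M3−M2)/(6·1)=149/256, b=Δ2−h2·(2M2+M3)/6=-607/256
seg 3: a=-3, c=M3/2=393/256, d=(M4−M3)/(6·2)=-131/512, b=Δ3−h3·(2M3+M4)/6=-67/64
t_q=11/2 → seg 3, τ=1/2; S=-3+-67/64·τ+393/256·τ²+-131/512·τ³=-12991/4096

  seg 0: a=0 b=407/256 c=0 d=-151/1024
  seg 1: a=2 b=-23/128 c=-453/512 d=115/1024
  seg 2: a=-1 b=-607/256 c=-27/128 d=149/256
  seg 3: a=-3 b=-67/64 c=393/256 d=-131/512
S(11/2) = -12991/4096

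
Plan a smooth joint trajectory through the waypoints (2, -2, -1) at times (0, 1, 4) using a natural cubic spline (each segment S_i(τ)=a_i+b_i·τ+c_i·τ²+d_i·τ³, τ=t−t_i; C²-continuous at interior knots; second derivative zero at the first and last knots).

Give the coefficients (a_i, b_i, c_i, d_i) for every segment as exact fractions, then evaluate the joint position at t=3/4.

  seg 0: a=2 b=-109/24 c=0 d=13/24
  seg 1: a=-2 b=-35/12 c=13/8 d=-13/72
S(3/4) = -603/512

Δ: Δ0=-4, Δ1=1/3
row 1: diag=8, rhs=26; c'=3/8, d'=13/4
back: M1=13/4
M: M0=0, M1=13/4, M2=0
seg 0: a=2, c=M0/2=0, d=(M1−M0)/(6·1)=13/24, b=Δ0−h0·(2M0+M1)/6=-109/24
seg 1: a=-2, c=M1/2=13/8, d=(M2−M1)/(6·3)=-13/72, b=Δ1−h1·(2M1+M2)/6=-35/12
t_q=3/4 → seg 0, τ=3/4; S=2+-109/24·τ+0·τ²+13/24·τ³=-603/512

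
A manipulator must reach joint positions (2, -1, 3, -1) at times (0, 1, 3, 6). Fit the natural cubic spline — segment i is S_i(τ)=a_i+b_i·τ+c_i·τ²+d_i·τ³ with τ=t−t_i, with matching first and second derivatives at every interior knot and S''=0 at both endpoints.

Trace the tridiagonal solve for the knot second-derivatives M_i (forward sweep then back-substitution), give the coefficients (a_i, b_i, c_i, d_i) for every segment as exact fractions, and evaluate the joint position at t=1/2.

Δ: Δ0=-3, Δ1=2, Δ2=-4/3
row 1: diag=6, rhs=30; c'=1/3, d'=5
row 2: denom=10−2·1/3=28/3; d'=(-20−2·5)/(28/3)=-45/14
back: M2=-45/14
back: M1=5−1/3·-45/14=85/14
M: M0=0, M1=85/14, M2=-45/14, M3=0
seg 0: a=2, c=M0/2=0, d=(M1−M0)/(6·1)=85/84, b=Δ0−h0·(2M0+M1)/6=-337/84
seg 1: a=-1, c=M1/2=85/28, d=(M2−M1)/(6·2)=-65/84, b=Δ1−h1·(2M1+M2)/6=-41/42
seg 2: a=3, c=M2/2=-45/28, d=(M3−M2)/(6·3)=5/28, b=Δ2−h2·(2M2+M3)/6=79/42
t_q=1/2 → seg 0, τ=1/2; S=2+-337/84·τ+0·τ²+85/84·τ³=27/224

  seg 0: a=2 b=-337/84 c=0 d=85/84
  seg 1: a=-1 b=-41/42 c=85/28 d=-65/84
  seg 2: a=3 b=79/42 c=-45/28 d=5/28
S(1/2) = 27/224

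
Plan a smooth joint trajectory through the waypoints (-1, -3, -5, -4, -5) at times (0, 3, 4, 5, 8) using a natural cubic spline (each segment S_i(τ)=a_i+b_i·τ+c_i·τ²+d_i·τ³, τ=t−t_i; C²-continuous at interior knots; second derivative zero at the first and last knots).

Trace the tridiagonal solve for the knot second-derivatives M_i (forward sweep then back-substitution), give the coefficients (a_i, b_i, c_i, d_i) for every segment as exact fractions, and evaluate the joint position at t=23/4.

Δ: Δ0=-2/3, Δ1=-2, Δ2=1, Δ3=-1/3
row 1: diag=8, rhs=-8; c'=1/8, d'=-1
row 2: denom=4−1·1/8=31/8; d'=(18−1·-1)/(31/8)=152/31
row 3: denom=8−1·8/31=240/31; d'=(-8−1·152/31)/(240/31)=-5/3
back: M3=-5/3
back: M2=152/31−8/31·-5/3=16/3
back: M1=-1−1/8·16/3=-5/3
M: M0=0, M1=-5/3, M2=16/3, M3=-5/3, M4=0
seg 0: a=-1, c=M0/2=0, d=(M1−M0)/(6·3)=-5/54, b=Δ0−h0·(2M0+M1)/6=1/6
seg 1: a=-3, c=M1/2=-5/6, d=(M2−M1)/(6·1)=7/6, b=Δ1−h1·(2M1+M2)/6=-7/3
seg 2: a=-5, c=M2/2=8/3, d=(M3−M2)/(6·1)=-7/6, b=Δ2−h2·(2M2+M3)/6=-1/2
seg 3: a=-4, c=M3/2=-5/6, d=(M4−M3)/(6·3)=5/54, b=Δ3−h3·(2M3+M4)/6=4/3
t_q=23/4 → seg 3, τ=3/4; S=-4+4/3·τ+-5/6·τ²+5/54·τ³=-439/128

  seg 0: a=-1 b=1/6 c=0 d=-5/54
  seg 1: a=-3 b=-7/3 c=-5/6 d=7/6
  seg 2: a=-5 b=-1/2 c=8/3 d=-7/6
  seg 3: a=-4 b=4/3 c=-5/6 d=5/54
S(23/4) = -439/128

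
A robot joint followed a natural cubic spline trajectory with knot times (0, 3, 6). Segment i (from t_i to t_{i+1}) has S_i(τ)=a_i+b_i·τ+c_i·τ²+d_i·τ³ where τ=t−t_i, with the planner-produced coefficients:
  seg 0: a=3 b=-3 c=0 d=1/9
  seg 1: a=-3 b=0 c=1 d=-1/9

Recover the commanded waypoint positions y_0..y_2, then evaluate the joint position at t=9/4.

y_0=3 y_1=-3 y_2=3
S(9/4) = -159/64

y_0 = S_0(0) = a_0 = 3
y_1 = S_1(0) = a_1 = -3
y_2 = S_1(3) = 3
t_q=9/4 is in segment 0 (τ=9/4); S_0(τ)=-159/64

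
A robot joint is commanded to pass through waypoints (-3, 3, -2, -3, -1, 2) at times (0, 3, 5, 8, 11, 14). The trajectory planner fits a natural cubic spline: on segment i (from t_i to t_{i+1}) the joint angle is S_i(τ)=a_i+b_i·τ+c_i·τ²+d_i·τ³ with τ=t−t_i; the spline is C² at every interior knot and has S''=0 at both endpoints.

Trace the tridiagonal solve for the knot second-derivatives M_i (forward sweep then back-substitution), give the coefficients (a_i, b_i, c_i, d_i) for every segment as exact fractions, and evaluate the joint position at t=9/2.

Δ: Δ0=2, Δ1=-5/2, Δ2=-1/3, Δ3=2/3, Δ4=1
row 1: diag=10, rhs=-27; c'=1/5, d'=-27/10
row 2: denom=10−2·1/5=48/5; d'=(13−2·-27/10)/(48/5)=23/12
row 3: denom=12−3·5/16=177/16; d'=(6−3·23/12)/(177/16)=4/177
row 4: denom=12−3·16/59=660/59; d'=(2−3·4/177)/(660/59)=19/110
back: M4=19/110
back: M3=4/177−16/59·19/110=-4/165
back: M2=23/12−5/16·-4/165=127/66
back: M1=-27/10−1/5·127/66=-509/165
M: M0=0, M1=-509/165, M2=127/66, M3=-4/165, M4=19/110, M5=0
seg 0: a=-3, c=M0/2=0, d=(M1−M0)/(6·3)=-509/2970, b=Δ0−h0·(2M0+M1)/6=1169/330
seg 1: a=3, c=M1/2=-509/330, d=(M2−M1)/(6·2)=551/1320, b=Δ1−h1·(2M1+M2)/6=-179/165
seg 2: a=-2, c=M2/2=127/132, d=(M3−M2)/(6·3)=-643/5940, b=Δ2−h2·(2M2+M3)/6=-247/110
seg 3: a=-3, c=M3/2=-2/165, d=(M4−M3)/(6·3)=13/1188, b=Δ3−h3·(2M3+M4)/6=133/220
seg 4: a=-1, c=M4/2=19/220, d=(M5−M4)/(6·3)=-19/1980, b=Δ4−h4·(2M4+M5)/6=91/110
t_q=9/2 → seg 1, τ=3/2; S=3+-179/165·τ+-509/330·τ²+551/1320·τ³=-485/704

  seg 0: a=-3 b=1169/330 c=0 d=-509/2970
  seg 1: a=3 b=-179/165 c=-509/330 d=551/1320
  seg 2: a=-2 b=-247/110 c=127/132 d=-643/5940
  seg 3: a=-3 b=133/220 c=-2/165 d=13/1188
  seg 4: a=-1 b=91/110 c=19/220 d=-19/1980
S(9/2) = -485/704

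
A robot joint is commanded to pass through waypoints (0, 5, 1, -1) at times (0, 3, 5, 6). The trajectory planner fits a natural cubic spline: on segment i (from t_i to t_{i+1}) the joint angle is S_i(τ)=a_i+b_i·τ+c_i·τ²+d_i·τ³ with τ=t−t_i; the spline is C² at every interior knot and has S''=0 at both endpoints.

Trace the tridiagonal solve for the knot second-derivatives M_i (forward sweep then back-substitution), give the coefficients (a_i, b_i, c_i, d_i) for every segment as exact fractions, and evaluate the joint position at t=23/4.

Δ: Δ0=5/3, Δ1=-2, Δ2=-2
row 1: diag=10, rhs=-22; c'=1/5, d'=-11/5
row 2: denom=6−2·1/5=28/5; d'=(0−2·-11/5)/(28/5)=11/14
back: M2=11/14
back: M1=-11/5−1/5·11/14=-33/14
M: M0=0, M1=-33/14, M2=11/14, M3=0
seg 0: a=0, c=M0/2=0, d=(M1−M0)/(6·3)=-11/84, b=Δ0−h0·(2M0+M1)/6=239/84
seg 1: a=5, c=M1/2=-33/28, d=(M2−M1)/(6·2)=11/42, b=Δ1−h1·(2M1+M2)/6=-29/42
seg 2: a=1, c=M2/2=11/28, d=(M3−M2)/(6·1)=-11/84, b=Δ2−h2·(2M2+M3)/6=-95/42
t_q=23/4 → seg 2, τ=3/4; S=1+-95/42·τ+11/28·τ²+-11/84·τ³=-951/1792

  seg 0: a=0 b=239/84 c=0 d=-11/84
  seg 1: a=5 b=-29/42 c=-33/28 d=11/42
  seg 2: a=1 b=-95/42 c=11/28 d=-11/84
S(23/4) = -951/1792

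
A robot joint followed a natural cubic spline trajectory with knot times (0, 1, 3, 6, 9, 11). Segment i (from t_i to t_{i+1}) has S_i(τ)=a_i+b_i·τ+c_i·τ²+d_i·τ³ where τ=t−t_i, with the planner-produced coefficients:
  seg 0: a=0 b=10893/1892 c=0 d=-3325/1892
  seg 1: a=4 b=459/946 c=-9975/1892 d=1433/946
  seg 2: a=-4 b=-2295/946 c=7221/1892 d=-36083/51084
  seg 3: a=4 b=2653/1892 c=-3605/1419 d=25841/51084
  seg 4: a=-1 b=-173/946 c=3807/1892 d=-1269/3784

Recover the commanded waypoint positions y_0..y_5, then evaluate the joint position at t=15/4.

y_0=0 y_1=4 y_2=-4 y_3=4 y_4=-1 y_5=4
S(15/4) = -43709/11008

y_0 = S_0(0) = a_0 = 0
y_1 = S_1(0) = a_1 = 4
y_2 = S_2(0) = a_2 = -4
y_3 = S_3(0) = a_3 = 4
y_4 = S_4(0) = a_4 = -1
y_5 = S_4(2) = 4
t_q=15/4 is in segment 2 (τ=3/4); S_2(τ)=-43709/11008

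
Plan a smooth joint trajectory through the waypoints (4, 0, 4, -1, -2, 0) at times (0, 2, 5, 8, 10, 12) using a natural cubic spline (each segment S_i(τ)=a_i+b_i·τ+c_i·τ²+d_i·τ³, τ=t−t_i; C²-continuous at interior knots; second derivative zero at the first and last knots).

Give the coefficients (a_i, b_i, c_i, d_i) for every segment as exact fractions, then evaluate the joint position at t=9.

  seg 0: a=4 b=-11257/3858 c=0 d=3541/15432
  seg 1: a=0 b=-317/1929 c=3541/2572 d=-2257/7716
  seg 2: a=4 b=1531/7716 c=-1615/1286 d=1631/7716
  seg 3: a=-1 b=-3143/1929 c=1663/2572 d=-79/1929
  seg 4: a=-2 b=898/1929 c=1031/2572 d=-1031/15432
S(9) = -5205/2572

Δ: Δ0=-2, Δ1=4/3, Δ2=-5/3, Δ3=-1/2, Δ4=1
row 1: diag=10, rhs=20; c'=3/10, d'=2
row 2: denom=12−3·3/10=111/10; d'=(-18−3·2)/(111/10)=-80/37
row 3: denom=10−3·10/37=340/37; d'=(7−3·-80/37)/(340/37)=499/340
row 4: denom=8−2·37/170=643/85; d'=(9−2·499/340)/(643/85)=1031/1286
back: M4=1031/1286
back: M3=499/340−37/170·1031/1286=1663/1286
back: M2=-80/37−10/37·1663/1286=-1615/643
back: M1=2−3/10·-1615/643=3541/1286
M: M0=0, M1=3541/1286, M2=-1615/643, M3=1663/1286, M4=1031/1286, M5=0
seg 0: a=4, c=M0/2=0, d=(M1−M0)/(6·2)=3541/15432, b=Δ0−h0·(2M0+M1)/6=-11257/3858
seg 1: a=0, c=M1/2=3541/2572, d=(M2−M1)/(6·3)=-2257/7716, b=Δ1−h1·(2M1+M2)/6=-317/1929
seg 2: a=4, c=M2/2=-1615/1286, d=(M3−M2)/(6·3)=1631/7716, b=Δ2−h2·(2M2+M3)/6=1531/7716
seg 3: a=-1, c=M3/2=1663/2572, d=(M4−M3)/(6·2)=-79/1929, b=Δ3−h3·(2M3+M4)/6=-3143/1929
seg 4: a=-2, c=M4/2=1031/2572, d=(M5−M4)/(6·2)=-1031/15432, b=Δ4−h4·(2M4+M5)/6=898/1929
t_q=9 → seg 3, τ=1; S=-1+-3143/1929·τ+1663/2572·τ²+-79/1929·τ³=-5205/2572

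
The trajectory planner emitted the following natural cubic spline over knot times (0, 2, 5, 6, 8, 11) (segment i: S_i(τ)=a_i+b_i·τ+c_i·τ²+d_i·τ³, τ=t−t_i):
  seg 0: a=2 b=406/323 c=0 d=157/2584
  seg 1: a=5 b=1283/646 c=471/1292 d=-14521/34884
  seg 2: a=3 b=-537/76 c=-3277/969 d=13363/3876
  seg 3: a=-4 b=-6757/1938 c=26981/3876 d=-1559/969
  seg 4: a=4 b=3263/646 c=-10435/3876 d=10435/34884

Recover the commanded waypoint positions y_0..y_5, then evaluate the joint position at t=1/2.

y_0 = S_0(0) = a_0 = 2
y_1 = S_1(0) = a_1 = 5
y_2 = S_2(0) = a_2 = 3
y_3 = S_3(0) = a_3 = -4
y_4 = S_4(0) = a_4 = 4
y_5 = S_4(3) = 3
t_q=1/2 is in segment 0 (τ=1/2); S_0(τ)=54493/20672

y_0=2 y_1=5 y_2=3 y_3=-4 y_4=4 y_5=3
S(1/2) = 54493/20672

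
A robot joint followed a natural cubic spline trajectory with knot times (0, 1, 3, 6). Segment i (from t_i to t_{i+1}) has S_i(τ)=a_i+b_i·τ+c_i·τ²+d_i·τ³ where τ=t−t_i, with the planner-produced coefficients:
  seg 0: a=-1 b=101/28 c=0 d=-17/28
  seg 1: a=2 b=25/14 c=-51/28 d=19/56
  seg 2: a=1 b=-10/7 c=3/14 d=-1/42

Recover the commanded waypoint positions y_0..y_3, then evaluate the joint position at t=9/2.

y_0=-1 y_1=2 y_2=1 y_3=-2
S(9/2) = -83/112

y_0 = S_0(0) = a_0 = -1
y_1 = S_1(0) = a_1 = 2
y_2 = S_2(0) = a_2 = 1
y_3 = S_2(3) = -2
t_q=9/2 is in segment 2 (τ=3/2); S_2(τ)=-83/112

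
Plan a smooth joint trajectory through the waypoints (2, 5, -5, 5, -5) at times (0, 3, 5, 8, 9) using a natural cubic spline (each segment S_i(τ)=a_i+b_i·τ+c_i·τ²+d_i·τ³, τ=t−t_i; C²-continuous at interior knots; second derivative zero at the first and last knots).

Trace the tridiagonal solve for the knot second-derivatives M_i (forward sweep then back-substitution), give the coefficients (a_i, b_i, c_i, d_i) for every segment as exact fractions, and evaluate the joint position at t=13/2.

Δ: Δ0=1, Δ1=-5, Δ2=10/3, Δ3=-10
row 1: diag=10, rhs=-36; c'=1/5, d'=-18/5
row 2: denom=10−2·1/5=48/5; d'=(50−2·-18/5)/(48/5)=143/24
row 3: denom=8−3·5/16=113/16; d'=(-80−3·143/24)/(113/16)=-1566/113
back: M3=-1566/113
back: M2=143/24−5/16·-1566/113=3488/339
back: M1=-18/5−1/5·3488/339=-1918/339
M: M0=0, M1=-1918/339, M2=3488/339, M3=-1566/113, M4=0
seg 0: a=2, c=M0/2=0, d=(M1−M0)/(6·3)=-959/3051, b=Δ0−h0·(2M0+M1)/6=1298/339
seg 1: a=5, c=M1/2=-959/339, d=(M2−M1)/(6·2)=901/678, b=Δ1−h1·(2M1+M2)/6=-1579/339
seg 2: a=-5, c=M2/2=1744/339, d=(M3−M2)/(6·3)=-4093/3051, b=Δ2−h2·(2M2+M3)/6=-3/113
seg 3: a=5, c=M3/2=-783/113, d=(M4−M3)/(6·1)=261/113, b=Δ3−h3·(2M3+M4)/6=-608/113
t_q=13/2 → seg 2, τ=3/2; S=-5+-3/113·τ+1744/339·τ²+-4093/3051·τ³=1815/904

  seg 0: a=2 b=1298/339 c=0 d=-959/3051
  seg 1: a=5 b=-1579/339 c=-959/339 d=901/678
  seg 2: a=-5 b=-3/113 c=1744/339 d=-4093/3051
  seg 3: a=5 b=-608/113 c=-783/113 d=261/113
S(13/2) = 1815/904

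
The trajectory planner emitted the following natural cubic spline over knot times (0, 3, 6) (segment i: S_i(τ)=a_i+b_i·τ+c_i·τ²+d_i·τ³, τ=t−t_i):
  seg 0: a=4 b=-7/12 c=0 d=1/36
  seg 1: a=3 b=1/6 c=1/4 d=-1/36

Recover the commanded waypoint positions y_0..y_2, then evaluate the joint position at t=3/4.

y_0 = S_0(0) = a_0 = 4
y_1 = S_1(0) = a_1 = 3
y_2 = S_1(3) = 5
t_q=3/4 is in segment 0 (τ=3/4); S_0(τ)=915/256

y_0=4 y_1=3 y_2=5
S(3/4) = 915/256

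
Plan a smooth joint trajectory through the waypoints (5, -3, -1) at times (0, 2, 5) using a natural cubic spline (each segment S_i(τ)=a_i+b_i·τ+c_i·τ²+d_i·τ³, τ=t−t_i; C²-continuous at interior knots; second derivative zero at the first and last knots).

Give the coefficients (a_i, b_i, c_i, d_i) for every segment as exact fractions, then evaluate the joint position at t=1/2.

  seg 0: a=5 b=-74/15 c=0 d=7/30
  seg 1: a=-3 b=-32/15 c=7/5 d=-7/45
S(1/2) = 41/16

Δ: Δ0=-4, Δ1=2/3
row 1: diag=10, rhs=28; c'=3/10, d'=14/5
back: M1=14/5
M: M0=0, M1=14/5, M2=0
seg 0: a=5, c=M0/2=0, d=(M1−M0)/(6·2)=7/30, b=Δ0−h0·(2M0+M1)/6=-74/15
seg 1: a=-3, c=M1/2=7/5, d=(M2−M1)/(6·3)=-7/45, b=Δ1−h1·(2M1+M2)/6=-32/15
t_q=1/2 → seg 0, τ=1/2; S=5+-74/15·τ+0·τ²+7/30·τ³=41/16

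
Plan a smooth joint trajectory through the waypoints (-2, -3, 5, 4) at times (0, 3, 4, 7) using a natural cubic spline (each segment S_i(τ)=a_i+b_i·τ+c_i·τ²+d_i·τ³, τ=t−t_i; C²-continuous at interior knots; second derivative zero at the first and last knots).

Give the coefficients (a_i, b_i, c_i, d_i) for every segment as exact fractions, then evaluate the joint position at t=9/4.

Δ: Δ0=-1/3, Δ1=8, Δ2=-1/3
row 1: diag=8, rhs=50; c'=1/8, d'=25/4
row 2: denom=8−1·1/8=63/8; d'=(-50−1·25/4)/(63/8)=-50/7
back: M2=-50/7
back: M1=25/4−1/8·-50/7=50/7
M: M0=0, M1=50/7, M2=-50/7, M3=0
seg 0: a=-2, c=M0/2=0, d=(M1−M0)/(6·3)=25/63, b=Δ0−h0·(2M0+M1)/6=-82/21
seg 1: a=-3, c=M1/2=25/7, d=(M2−M1)/(6·1)=-50/21, b=Δ1−h1·(2M1+M2)/6=143/21
seg 2: a=5, c=M2/2=-25/7, d=(M3−M2)/(6·3)=25/63, b=Δ2−h2·(2M2+M3)/6=143/21
t_q=9/4 → seg 0, τ=9/4; S=-2+-82/21·τ+0·τ²+25/63·τ³=-401/64

  seg 0: a=-2 b=-82/21 c=0 d=25/63
  seg 1: a=-3 b=143/21 c=25/7 d=-50/21
  seg 2: a=5 b=143/21 c=-25/7 d=25/63
S(9/4) = -401/64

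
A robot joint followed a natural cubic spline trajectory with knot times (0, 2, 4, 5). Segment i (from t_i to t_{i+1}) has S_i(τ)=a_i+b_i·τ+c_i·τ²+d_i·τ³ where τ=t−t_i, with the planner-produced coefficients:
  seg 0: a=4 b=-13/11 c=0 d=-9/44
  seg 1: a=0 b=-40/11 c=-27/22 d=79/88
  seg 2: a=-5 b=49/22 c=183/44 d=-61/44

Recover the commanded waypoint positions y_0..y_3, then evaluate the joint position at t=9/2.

y_0=4 y_1=0 y_2=-5 y_3=0
S(9/2) = -1063/352

y_0 = S_0(0) = a_0 = 4
y_1 = S_1(0) = a_1 = 0
y_2 = S_2(0) = a_2 = -5
y_3 = S_2(1) = 0
t_q=9/2 is in segment 2 (τ=1/2); S_2(τ)=-1063/352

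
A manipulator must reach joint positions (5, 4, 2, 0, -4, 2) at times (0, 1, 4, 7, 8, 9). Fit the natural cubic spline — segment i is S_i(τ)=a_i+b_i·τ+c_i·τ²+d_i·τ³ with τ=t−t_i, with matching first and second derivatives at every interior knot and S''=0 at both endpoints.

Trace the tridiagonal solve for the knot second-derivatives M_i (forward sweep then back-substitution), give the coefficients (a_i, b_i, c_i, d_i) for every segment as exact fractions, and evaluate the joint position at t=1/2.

  seg 0: a=5 b=-2311/2409 c=0 d=-98/2409
  seg 1: a=4 b=-2605/2409 c=-98/803 d=19/219
  seg 2: a=2 b=1274/2409 c=529/803 d=-283/803
  seg 3: a=0 b=-12127/2409 c=-2018/803 d=8545/2409
  seg 4: a=-4 b=1400/2409 c=6527/803 d=-6527/2409
S(1/2) = 14503/3212

Δ: Δ0=-1, Δ1=-2/3, Δ2=-2/3, Δ3=-4, Δ4=6
row 1: diag=8, rhs=2; c'=3/8, d'=1/4
row 2: denom=12−3·3/8=87/8; d'=(0−3·1/4)/(87/8)=-2/29
row 3: denom=8−3·8/29=208/29; d'=(-20−3·-2/29)/(208/29)=-287/104
row 4: denom=4−1·29/208=803/208; d'=(60−1·-287/104)/(803/208)=13054/803
back: M4=13054/803
back: M3=-287/104−29/208·13054/803=-4036/803
back: M2=-2/29−8/29·-4036/803=1058/803
back: M1=1/4−3/8·1058/803=-196/803
M: M0=0, M1=-196/803, M2=1058/803, M3=-4036/803, M4=13054/803, M5=0
seg 0: a=5, c=M0/2=0, d=(M1−M0)/(6·1)=-98/2409, b=Δ0−h0·(2M0+M1)/6=-2311/2409
seg 1: a=4, c=M1/2=-98/803, d=(M2−M1)/(6·3)=19/219, b=Δ1−h1·(2M1+M2)/6=-2605/2409
seg 2: a=2, c=M2/2=529/803, d=(M3−M2)/(6·3)=-283/803, b=Δ2−h2·(2M2+M3)/6=1274/2409
seg 3: a=0, c=M3/2=-2018/803, d=(M4−M3)/(6·1)=8545/2409, b=Δ3−h3·(2M3+M4)/6=-12127/2409
seg 4: a=-4, c=M4/2=6527/803, d=(M5−M4)/(6·1)=-6527/2409, b=Δ4−h4·(2M4+M5)/6=1400/2409
t_q=1/2 → seg 0, τ=1/2; S=5+-2311/2409·τ+0·τ²+-98/2409·τ³=14503/3212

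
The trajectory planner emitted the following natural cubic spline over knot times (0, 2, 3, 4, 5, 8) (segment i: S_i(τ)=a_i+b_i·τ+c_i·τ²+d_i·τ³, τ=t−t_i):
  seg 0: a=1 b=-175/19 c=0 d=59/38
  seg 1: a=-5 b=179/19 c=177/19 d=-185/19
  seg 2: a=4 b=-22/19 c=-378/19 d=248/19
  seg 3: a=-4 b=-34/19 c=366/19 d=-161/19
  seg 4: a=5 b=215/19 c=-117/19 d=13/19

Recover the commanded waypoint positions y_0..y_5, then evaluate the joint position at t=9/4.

y_0=1 y_1=-5 y_2=4 y_3=-4 y_4=5 y_5=2
S(9/4) = -2693/1216

y_0 = S_0(0) = a_0 = 1
y_1 = S_1(0) = a_1 = -5
y_2 = S_2(0) = a_2 = 4
y_3 = S_3(0) = a_3 = -4
y_4 = S_4(0) = a_4 = 5
y_5 = S_4(3) = 2
t_q=9/4 is in segment 1 (τ=1/4); S_1(τ)=-2693/1216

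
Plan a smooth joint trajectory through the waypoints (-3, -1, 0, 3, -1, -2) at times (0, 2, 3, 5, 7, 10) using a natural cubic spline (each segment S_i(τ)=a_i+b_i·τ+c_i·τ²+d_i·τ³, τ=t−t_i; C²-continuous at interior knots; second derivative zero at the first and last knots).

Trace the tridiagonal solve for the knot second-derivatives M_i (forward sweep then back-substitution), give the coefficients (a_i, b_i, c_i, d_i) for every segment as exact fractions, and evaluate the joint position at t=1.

  seg 0: a=-3 b=1987/1815 c=0 d=-43/1815
  seg 1: a=-1 b=1471/1815 c=-86/605 d=602/1815
  seg 2: a=0 b=251/165 c=516/605 d=-6269/14520
  seg 3: a=3 b=-901/3630 c=-841/484 d=782/1815
  seg 4: a=-1 b=-7363/3630 c=2051/2420 d=-2051/21780
S(1) = -1167/605

Δ: Δ0=1, Δ1=1, Δ2=3/2, Δ3=-2, Δ4=-1/3
row 1: diag=6, rhs=0; c'=1/6, d'=0
row 2: denom=6−1·1/6=35/6; d'=(3−1·0)/(35/6)=18/35
row 3: denom=8−2·12/35=256/35; d'=(-21−2·18/35)/(256/35)=-771/256
row 4: denom=10−2·35/128=605/64; d'=(10−2·-771/256)/(605/64)=2051/1210
back: M4=2051/1210
back: M3=-771/256−35/128·2051/1210=-841/242
back: M2=18/35−12/35·-841/242=1032/605
back: M1=0−1/6·1032/605=-172/605
M: M0=0, M1=-172/605, M2=1032/605, M3=-841/242, M4=2051/1210, M5=0
seg 0: a=-3, c=M0/2=0, d=(M1−M0)/(6·2)=-43/1815, b=Δ0−h0·(2M0+M1)/6=1987/1815
seg 1: a=-1, c=M1/2=-86/605, d=(M2−M1)/(6·1)=602/1815, b=Δ1−h1·(2M1+M2)/6=1471/1815
seg 2: a=0, c=M2/2=516/605, d=(M3−M2)/(6·2)=-6269/14520, b=Δ2−h2·(2M2+M3)/6=251/165
seg 3: a=3, c=M3/2=-841/484, d=(M4−M3)/(6·2)=782/1815, b=Δ3−h3·(2M3+M4)/6=-901/3630
seg 4: a=-1, c=M4/2=2051/2420, d=(M5−M4)/(6·3)=-2051/21780, b=Δ4−h4·(2M4+M5)/6=-7363/3630
t_q=1 → seg 0, τ=1; S=-3+1987/1815·τ+0·τ²+-43/1815·τ³=-1167/605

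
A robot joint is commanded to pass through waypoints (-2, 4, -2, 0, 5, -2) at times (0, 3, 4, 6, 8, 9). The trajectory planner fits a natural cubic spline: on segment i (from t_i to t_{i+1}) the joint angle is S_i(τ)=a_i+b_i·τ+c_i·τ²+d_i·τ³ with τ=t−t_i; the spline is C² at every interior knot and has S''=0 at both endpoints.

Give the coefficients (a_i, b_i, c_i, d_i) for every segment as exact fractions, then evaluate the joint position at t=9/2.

Δ: Δ0=2, Δ1=-6, Δ2=1, Δ3=5/2, Δ4=-7
row 1: diag=8, rhs=-48; c'=1/8, d'=-6
row 2: denom=6−1·1/8=47/8; d'=(42−1·-6)/(47/8)=384/47
row 3: denom=8−2·16/47=344/47; d'=(9−2·384/47)/(344/47)=-345/344
row 4: denom=6−2·47/172=469/86; d'=(-57−2·-345/344)/(469/86)=-9459/938
back: M4=-9459/938
back: M3=-345/344−47/172·-9459/938=822/469
back: M2=384/47−16/47·822/469=3552/469
back: M1=-6−1/8·3552/469=-3258/469
M: M0=0, M1=-3258/469, M2=3552/469, M3=822/469, M4=-9459/938, M5=0
seg 0: a=-2, c=M0/2=0, d=(M1−M0)/(6·3)=-181/469, b=Δ0−h0·(2M0+M1)/6=2567/469
seg 1: a=4, c=M1/2=-1629/469, d=(M2−M1)/(6·1)=1135/469, b=Δ1−h1·(2M1+M2)/6=-2320/469
seg 2: a=-2, c=M2/2=1776/469, d=(M3−M2)/(6·2)=-65/134, b=Δ2−h2·(2M2+M3)/6=-2173/469
seg 3: a=0, c=M3/2=411/469, d=(M4−M3)/(6·2)=-3701/3752, b=Δ3−h3·(2M3+M4)/6=2201/469
seg 4: a=5, c=M4/2=-9459/1876, d=(M5−M4)/(6·1)=3153/1876, b=Δ4−h4·(2M4+M5)/6=-3413/938
t_q=9/2 → seg 2, τ=1/2; S=-2+-2173/469·τ+1776/469·τ²+-65/134·τ³=-25743/7504

  seg 0: a=-2 b=2567/469 c=0 d=-181/469
  seg 1: a=4 b=-2320/469 c=-1629/469 d=1135/469
  seg 2: a=-2 b=-2173/469 c=1776/469 d=-65/134
  seg 3: a=0 b=2201/469 c=411/469 d=-3701/3752
  seg 4: a=5 b=-3413/938 c=-9459/1876 d=3153/1876
S(9/2) = -25743/7504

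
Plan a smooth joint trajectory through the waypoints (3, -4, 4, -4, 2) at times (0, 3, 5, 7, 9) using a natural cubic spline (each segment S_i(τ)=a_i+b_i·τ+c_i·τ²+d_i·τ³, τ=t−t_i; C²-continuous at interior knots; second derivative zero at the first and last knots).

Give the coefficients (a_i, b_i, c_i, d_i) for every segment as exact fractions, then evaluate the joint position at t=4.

  seg 0: a=3 b=-1100/213 c=0 d=67/213
  seg 1: a=-4 b=709/213 c=201/71 d=-1063/852
  seg 2: a=4 b=-68/213 c=-661/142 d=1199/852
  seg 3: a=-4 b=-437/213 c=269/71 d=-269/426
S(4) = 259/284

Δ: Δ0=-7/3, Δ1=4, Δ2=-4, Δ3=3
row 1: diag=10, rhs=38; c'=1/5, d'=19/5
row 2: denom=8−2·1/5=38/5; d'=(-48−2·19/5)/(38/5)=-139/19
row 3: denom=8−2·5/19=142/19; d'=(42−2·-139/19)/(142/19)=538/71
back: M3=538/71
back: M2=-139/19−5/19·538/71=-661/71
back: M1=19/5−1/5·-661/71=402/71
M: M0=0, M1=402/71, M2=-661/71, M3=538/71, M4=0
seg 0: a=3, c=M0/2=0, d=(M1−M0)/(6·3)=67/213, b=Δ0−h0·(2M0+M1)/6=-1100/213
seg 1: a=-4, c=M1/2=201/71, d=(M2−M1)/(6·2)=-1063/852, b=Δ1−h1·(2M1+M2)/6=709/213
seg 2: a=4, c=M2/2=-661/142, d=(M3−M2)/(6·2)=1199/852, b=Δ2−h2·(2M2+M3)/6=-68/213
seg 3: a=-4, c=M3/2=269/71, d=(M4−M3)/(6·2)=-269/426, b=Δ3−h3·(2M3+M4)/6=-437/213
t_q=4 → seg 1, τ=1; S=-4+709/213·τ+201/71·τ²+-1063/852·τ³=259/284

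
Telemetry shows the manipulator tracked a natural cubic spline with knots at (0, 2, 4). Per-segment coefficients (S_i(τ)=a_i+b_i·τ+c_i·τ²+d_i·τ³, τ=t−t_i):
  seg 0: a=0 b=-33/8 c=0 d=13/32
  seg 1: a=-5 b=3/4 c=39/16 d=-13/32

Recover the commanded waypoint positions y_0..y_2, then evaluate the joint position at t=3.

y_0 = S_0(0) = a_0 = 0
y_1 = S_1(0) = a_1 = -5
y_2 = S_1(2) = 3
t_q=3 is in segment 1 (τ=1); S_1(τ)=-71/32

y_0=0 y_1=-5 y_2=3
S(3) = -71/32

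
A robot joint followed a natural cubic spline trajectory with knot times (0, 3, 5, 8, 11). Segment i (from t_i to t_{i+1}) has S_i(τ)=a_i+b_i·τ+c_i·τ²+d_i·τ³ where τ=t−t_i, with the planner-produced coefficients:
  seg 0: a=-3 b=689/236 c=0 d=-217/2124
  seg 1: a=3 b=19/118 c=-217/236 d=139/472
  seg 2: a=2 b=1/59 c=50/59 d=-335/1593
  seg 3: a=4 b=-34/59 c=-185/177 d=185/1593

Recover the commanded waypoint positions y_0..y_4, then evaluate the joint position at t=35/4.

y_0 = S_0(0) = a_0 = -3
y_1 = S_1(0) = a_1 = 3
y_2 = S_2(0) = a_2 = 2
y_3 = S_3(0) = a_3 = 4
y_4 = S_3(3) = -4
t_q=35/4 is in segment 3 (τ=3/4); S_3(τ)=11437/3776

y_0=-3 y_1=3 y_2=2 y_3=4 y_4=-4
S(35/4) = 11437/3776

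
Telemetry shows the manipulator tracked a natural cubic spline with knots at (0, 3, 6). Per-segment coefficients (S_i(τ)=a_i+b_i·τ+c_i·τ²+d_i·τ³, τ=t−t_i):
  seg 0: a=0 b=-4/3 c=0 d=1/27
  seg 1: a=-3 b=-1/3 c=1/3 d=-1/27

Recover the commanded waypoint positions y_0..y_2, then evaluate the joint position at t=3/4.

y_0=0 y_1=-3 y_2=-2
S(3/4) = -63/64

y_0 = S_0(0) = a_0 = 0
y_1 = S_1(0) = a_1 = -3
y_2 = S_1(3) = -2
t_q=3/4 is in segment 0 (τ=3/4); S_0(τ)=-63/64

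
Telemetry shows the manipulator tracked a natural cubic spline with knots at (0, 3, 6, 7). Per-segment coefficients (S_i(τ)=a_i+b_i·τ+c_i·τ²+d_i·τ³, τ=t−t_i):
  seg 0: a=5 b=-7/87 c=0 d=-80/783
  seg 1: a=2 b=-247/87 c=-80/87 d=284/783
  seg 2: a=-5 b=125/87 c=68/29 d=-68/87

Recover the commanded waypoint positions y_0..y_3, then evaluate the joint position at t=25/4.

y_0 = S_0(0) = a_0 = 5
y_1 = S_1(0) = a_1 = 2
y_2 = S_2(0) = a_2 = -5
y_3 = S_2(1) = -2
t_q=25/4 is in segment 2 (τ=1/4); S_2(τ)=-2091/464

y_0=5 y_1=2 y_2=-5 y_3=-2
S(25/4) = -2091/464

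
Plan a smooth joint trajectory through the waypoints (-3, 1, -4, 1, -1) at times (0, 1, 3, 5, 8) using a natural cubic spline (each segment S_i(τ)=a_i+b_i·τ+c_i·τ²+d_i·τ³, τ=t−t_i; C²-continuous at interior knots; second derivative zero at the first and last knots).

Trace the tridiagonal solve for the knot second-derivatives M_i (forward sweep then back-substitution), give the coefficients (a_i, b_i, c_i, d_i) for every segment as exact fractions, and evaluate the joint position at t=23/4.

Δ: Δ0=4, Δ1=-5/2, Δ2=5/2, Δ3=-2/3
row 1: diag=6, rhs=-39; c'=1/3, d'=-13/2
row 2: denom=8−2·1/3=22/3; d'=(30−2·-13/2)/(22/3)=129/22
row 3: denom=10−2·3/11=104/11; d'=(-19−2·129/22)/(104/11)=-13/4
back: M3=-13/4
back: M2=129/22−3/11·-13/4=27/4
back: M1=-13/2−1/3·27/4=-35/4
M: M0=0, M1=-35/4, M2=27/4, M3=-13/4, M4=0
seg 0: a=-3, c=M0/2=0, d=(M1−M0)/(6·1)=-35/24, b=Δ0−h0·(2M0+M1)/6=131/24
seg 1: a=1, c=M1/2=-35/8, d=(M2−M1)/(6·2)=31/24, b=Δ1−h1·(2M1+M2)/6=13/12
seg 2: a=-4, c=M2/2=27/8, d=(M3−M2)/(6·2)=-5/6, b=Δ2−h2·(2M2+M3)/6=-11/12
seg 3: a=1, c=M3/2=-13/8, d=(M4−M3)/(6·3)=13/72, b=Δ3−h3·(2M3+M4)/6=31/12
t_q=23/4 → seg 3, τ=3/4; S=1+31/12·τ+-13/8·τ²+13/72·τ³=1075/512

  seg 0: a=-3 b=131/24 c=0 d=-35/24
  seg 1: a=1 b=13/12 c=-35/8 d=31/24
  seg 2: a=-4 b=-11/12 c=27/8 d=-5/6
  seg 3: a=1 b=31/12 c=-13/8 d=13/72
S(23/4) = 1075/512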